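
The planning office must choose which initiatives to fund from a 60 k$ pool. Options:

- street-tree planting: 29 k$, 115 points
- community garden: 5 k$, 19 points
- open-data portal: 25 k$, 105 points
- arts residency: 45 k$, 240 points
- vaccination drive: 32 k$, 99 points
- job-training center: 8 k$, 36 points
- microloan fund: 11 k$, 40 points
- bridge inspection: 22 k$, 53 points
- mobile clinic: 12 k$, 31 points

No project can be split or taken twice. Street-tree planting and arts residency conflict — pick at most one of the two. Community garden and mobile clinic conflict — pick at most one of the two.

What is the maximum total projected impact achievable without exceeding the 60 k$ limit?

By projected impact per k$: arts residency 5.33, job-training center 4.50, open-data portal 4.20 lead.
Community garden + arts residency + job-training center uses 58 of the 60 k$ and totals 295.
Next best is arts residency + microloan fund at 280 (56 k$) — short by 15.

295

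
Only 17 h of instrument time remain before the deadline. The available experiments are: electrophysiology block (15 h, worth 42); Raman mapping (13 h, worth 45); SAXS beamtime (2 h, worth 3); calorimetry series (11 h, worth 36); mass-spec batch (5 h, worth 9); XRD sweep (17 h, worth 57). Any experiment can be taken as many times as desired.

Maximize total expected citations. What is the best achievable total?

A density-first pass picks Raman mapping + 2×SAXS beamtime — 51 at 17 h.
Dropping Raman mapping and 2×SAXS beamtime frees 17 h; slotting in XRD sweep (17 h) lifts the total to 57 at 17 h.
That's the maximum — no swap from here does better than 57.

57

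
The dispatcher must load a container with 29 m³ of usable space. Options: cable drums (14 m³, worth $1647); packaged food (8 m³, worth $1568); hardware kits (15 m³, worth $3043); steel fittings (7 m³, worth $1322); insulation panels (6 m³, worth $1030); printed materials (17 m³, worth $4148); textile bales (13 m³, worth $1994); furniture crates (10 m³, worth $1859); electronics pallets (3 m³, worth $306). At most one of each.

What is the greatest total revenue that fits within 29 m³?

6022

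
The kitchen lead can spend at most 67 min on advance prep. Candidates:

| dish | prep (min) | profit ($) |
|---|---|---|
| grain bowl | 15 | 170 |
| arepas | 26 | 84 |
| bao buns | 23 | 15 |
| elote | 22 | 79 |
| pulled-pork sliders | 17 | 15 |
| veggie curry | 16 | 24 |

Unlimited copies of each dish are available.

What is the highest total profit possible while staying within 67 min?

680

Taking 4×grain bowl: 60 min used, 680 in profit.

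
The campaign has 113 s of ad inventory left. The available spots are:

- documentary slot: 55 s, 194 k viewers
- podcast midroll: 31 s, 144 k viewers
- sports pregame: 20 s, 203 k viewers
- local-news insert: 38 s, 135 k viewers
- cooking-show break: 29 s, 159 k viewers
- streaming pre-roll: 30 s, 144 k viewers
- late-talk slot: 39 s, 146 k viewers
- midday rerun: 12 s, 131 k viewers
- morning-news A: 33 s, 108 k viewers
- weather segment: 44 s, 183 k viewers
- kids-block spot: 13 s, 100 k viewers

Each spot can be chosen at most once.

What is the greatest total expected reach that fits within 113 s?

A density-first pass picks sports pregame + cooking-show break + streaming pre-roll + midday rerun + kids-block spot — 737 at 104 s.
Dropping streaming pre-roll frees 30 s; slotting in late-talk slot (39 s) lifts the total to 739 at 113 s.
The closest alternative, podcast midroll + sports pregame + cooking-show break + midday rerun + kids-block spot, reaches only 737.

739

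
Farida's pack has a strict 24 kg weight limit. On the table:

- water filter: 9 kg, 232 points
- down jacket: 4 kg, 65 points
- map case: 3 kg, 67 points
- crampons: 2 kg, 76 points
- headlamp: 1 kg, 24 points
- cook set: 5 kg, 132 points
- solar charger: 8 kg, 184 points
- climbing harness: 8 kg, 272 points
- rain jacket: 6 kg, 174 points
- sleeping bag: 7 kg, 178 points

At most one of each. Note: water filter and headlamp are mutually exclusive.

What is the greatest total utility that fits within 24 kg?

The ratio heuristic lands on crampons + headlamp + cook set + climbing harness + rain jacket (678) but leaves 2 kg idle.
Dropping cook set frees 5 kg; slotting in sleeping bag (7 kg) lifts the total to 724 at 24 kg.
No other feasible combination exceeds 724.

724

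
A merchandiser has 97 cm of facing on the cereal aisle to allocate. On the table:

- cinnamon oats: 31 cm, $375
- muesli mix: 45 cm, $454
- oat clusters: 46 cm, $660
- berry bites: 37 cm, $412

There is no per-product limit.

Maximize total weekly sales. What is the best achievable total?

1320

Ranking by ratio (weekly sales/cm): oat clusters 14.35, cinnamon oats 12.10, berry bites 11.14.
Taking 2×oat clusters: 92 cm used, 1320 in weekly sales.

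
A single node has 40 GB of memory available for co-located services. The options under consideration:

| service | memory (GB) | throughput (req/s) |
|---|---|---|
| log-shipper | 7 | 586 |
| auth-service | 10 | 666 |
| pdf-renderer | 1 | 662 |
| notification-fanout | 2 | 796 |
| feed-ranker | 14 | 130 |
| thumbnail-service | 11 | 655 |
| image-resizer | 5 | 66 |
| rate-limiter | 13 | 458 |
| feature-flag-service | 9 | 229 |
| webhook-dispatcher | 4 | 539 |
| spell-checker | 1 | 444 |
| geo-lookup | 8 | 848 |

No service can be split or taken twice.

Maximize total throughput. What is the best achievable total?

4657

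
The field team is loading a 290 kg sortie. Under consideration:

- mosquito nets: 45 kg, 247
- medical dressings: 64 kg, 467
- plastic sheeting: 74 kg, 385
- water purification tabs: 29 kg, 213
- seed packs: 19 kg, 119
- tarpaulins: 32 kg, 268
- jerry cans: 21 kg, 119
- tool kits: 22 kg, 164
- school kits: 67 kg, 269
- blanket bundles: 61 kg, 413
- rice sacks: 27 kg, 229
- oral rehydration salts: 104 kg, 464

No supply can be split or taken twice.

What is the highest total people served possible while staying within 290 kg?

2001

Density check — rice sacks 8.48, tarpaulins 8.38, tool kits 7.45 are the best per kg.
Greedy by ratio would take medical dressings + water purification tabs + seed packs + tarpaulins + jerry cans + tool kits + blanket bundles + rice sacks: 275 kg used, total 1992.
Dropping seed packs and jerry cans frees 40 kg; slotting in mosquito nets (45 kg) lifts the total to 2001 at 280 kg.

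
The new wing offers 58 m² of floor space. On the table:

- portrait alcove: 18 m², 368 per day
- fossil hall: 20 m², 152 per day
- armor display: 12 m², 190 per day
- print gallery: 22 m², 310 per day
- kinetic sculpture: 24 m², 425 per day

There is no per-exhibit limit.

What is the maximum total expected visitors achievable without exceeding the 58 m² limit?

Ranking by ratio (expected visitors/m²): portrait alcove 20.44, kinetic sculpture 17.71, armor display 15.83.
3×portrait alcove uses 54 of the 58 m² and totals 1104.
Nothing else within 58 m² beats 1104.

1104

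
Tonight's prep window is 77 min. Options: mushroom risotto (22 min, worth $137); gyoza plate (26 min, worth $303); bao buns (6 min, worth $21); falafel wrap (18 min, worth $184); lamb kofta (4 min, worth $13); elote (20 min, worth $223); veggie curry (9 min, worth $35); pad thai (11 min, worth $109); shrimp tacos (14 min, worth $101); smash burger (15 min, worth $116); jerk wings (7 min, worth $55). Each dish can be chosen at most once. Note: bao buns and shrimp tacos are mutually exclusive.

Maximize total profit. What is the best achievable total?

By profit per min: gyoza plate 11.65, elote 11.15, falafel wrap 10.22, pad thai 9.91 lead.
Gyoza plate + falafel wrap + elote + pad thai uses 75 of the 77 min and totals 819.

819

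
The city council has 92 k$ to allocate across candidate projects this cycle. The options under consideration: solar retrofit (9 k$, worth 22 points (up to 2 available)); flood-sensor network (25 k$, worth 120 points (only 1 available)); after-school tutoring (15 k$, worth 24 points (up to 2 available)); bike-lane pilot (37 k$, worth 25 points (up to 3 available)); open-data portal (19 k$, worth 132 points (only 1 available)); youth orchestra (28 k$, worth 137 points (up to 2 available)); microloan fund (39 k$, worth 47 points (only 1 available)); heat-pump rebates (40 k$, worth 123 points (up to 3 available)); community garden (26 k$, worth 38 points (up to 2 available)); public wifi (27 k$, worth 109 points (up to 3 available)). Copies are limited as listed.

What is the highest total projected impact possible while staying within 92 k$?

433

By projected impact per k$: open-data portal 6.95, youth orchestra 4.89, flood-sensor network 4.80, public wifi 4.04 lead.
Greedy by ratio would take solar retrofit + open-data portal + 2×youth orchestra: 84 k$ used, total 428.
The 28 k$ tied up in youth orchestra is better spent on solar retrofit + flood-sensor network — total rises to 433 (90 k$).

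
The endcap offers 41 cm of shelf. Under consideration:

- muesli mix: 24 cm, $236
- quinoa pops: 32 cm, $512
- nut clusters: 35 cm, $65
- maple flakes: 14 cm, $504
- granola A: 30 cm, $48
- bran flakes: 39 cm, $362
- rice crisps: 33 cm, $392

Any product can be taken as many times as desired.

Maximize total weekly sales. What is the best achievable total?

1008

Best packing: 2×maple flakes — 28 cm, 1008 total.
The spare 13 cm is too small for any remaining product, and no exchange beats 1008.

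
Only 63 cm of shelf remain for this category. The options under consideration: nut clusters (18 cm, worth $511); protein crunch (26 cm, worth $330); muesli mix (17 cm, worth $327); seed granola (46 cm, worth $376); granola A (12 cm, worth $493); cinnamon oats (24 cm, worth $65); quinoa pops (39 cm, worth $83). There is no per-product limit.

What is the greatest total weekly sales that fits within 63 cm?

Density check — granola A 41.08, nut clusters 28.39, muesli mix 19.24 are the best per cm.
5×granola A uses 60 of the 63 cm and totals 2465.
No other feasible combination exceeds 2465.

2465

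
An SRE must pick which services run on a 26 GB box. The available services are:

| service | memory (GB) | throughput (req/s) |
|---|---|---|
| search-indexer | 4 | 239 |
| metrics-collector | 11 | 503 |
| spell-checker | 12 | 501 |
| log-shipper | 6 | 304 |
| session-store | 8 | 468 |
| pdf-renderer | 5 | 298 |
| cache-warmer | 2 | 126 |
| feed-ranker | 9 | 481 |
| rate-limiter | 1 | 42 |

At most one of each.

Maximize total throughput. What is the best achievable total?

1486

A density-first pass picks search-indexer + log-shipper + session-store + pdf-renderer + cache-warmer + rate-limiter — 1477 at 26 GB.
The 9 GB tied up in log-shipper and cache-warmer and rate-limiter is better spent on feed-ranker — total rises to 1486 (26 GB).
The closest alternative, search-indexer + log-shipper + session-store + pdf-renderer + cache-warmer + rate-limiter, reaches only 1477.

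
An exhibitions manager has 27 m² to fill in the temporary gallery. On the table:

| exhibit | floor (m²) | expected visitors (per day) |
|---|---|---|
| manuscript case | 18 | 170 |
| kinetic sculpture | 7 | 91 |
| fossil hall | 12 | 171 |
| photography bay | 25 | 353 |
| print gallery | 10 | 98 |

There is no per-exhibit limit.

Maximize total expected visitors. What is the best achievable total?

Density check — fossil hall 14.25, photography bay 14.12, kinetic sculpture 13.00, print gallery 9.80 are the best per m².
The ratio heuristic lands on 2×fossil hall (342) but leaves 3 m² idle.
Dropping fossil hall frees 12 m²; slotting in 2×kinetic sculpture (14 m²) lifts the total to 353 at 26 m².
Every other selection either busts 27 m² or fails to beat 353.

353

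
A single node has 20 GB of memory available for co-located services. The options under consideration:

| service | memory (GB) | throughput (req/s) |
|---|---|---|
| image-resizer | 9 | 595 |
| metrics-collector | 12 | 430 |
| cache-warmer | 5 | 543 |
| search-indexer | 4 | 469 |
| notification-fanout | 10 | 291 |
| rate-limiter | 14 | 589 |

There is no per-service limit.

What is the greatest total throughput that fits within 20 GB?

2345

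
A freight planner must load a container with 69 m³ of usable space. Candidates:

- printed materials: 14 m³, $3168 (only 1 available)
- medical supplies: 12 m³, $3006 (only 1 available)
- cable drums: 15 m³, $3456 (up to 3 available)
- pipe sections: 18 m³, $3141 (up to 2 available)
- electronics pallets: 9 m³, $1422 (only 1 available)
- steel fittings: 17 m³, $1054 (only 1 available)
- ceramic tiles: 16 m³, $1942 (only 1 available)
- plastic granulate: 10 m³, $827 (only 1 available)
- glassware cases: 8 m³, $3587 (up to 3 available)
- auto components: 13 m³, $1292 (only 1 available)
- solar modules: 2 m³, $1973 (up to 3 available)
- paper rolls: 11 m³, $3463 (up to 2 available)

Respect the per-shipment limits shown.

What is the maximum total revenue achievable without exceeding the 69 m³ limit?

Filling by ratio: medical supplies + 3×glassware cases + 3×solar modules + 2×paper rolls for 26612, with 5 m³ left unused.
Replace medical supplies with cable drums: the trade gains 450 net, giving 27062 at 67 m³.
No other feasible combination exceeds 27062.

27062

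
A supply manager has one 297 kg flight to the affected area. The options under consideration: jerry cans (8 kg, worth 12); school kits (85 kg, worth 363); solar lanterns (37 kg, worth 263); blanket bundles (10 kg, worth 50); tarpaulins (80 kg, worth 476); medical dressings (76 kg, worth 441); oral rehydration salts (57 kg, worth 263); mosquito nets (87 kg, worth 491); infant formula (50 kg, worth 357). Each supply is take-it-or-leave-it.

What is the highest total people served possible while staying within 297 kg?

1765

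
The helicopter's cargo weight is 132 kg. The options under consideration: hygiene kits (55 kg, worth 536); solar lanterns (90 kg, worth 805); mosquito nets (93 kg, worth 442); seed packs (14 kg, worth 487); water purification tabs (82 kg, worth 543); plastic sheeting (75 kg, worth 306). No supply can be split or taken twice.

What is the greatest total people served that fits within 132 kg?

1292

Greedy by ratio would take hygiene kits + seed packs: 69 kg used, total 1023.
Replace hygiene kits with solar lanterns: the trade gains 269 net, giving 1292 at 104 kg.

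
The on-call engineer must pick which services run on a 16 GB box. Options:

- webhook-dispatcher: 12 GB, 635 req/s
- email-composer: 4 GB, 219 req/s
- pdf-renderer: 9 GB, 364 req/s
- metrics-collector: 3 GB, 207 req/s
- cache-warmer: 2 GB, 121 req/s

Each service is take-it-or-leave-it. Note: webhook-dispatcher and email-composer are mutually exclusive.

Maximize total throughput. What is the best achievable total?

842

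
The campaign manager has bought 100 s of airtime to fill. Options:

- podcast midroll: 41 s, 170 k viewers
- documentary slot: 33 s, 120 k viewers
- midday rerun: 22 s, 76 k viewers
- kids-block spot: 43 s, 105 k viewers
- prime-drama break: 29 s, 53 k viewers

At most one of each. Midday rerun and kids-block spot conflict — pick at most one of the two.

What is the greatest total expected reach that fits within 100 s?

366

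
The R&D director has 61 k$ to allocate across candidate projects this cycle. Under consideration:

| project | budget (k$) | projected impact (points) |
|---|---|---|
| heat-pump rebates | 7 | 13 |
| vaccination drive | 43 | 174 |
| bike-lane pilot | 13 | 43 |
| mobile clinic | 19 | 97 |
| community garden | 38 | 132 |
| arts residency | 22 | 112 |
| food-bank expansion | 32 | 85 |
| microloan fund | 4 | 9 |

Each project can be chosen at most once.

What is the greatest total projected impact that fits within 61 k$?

A density-first pass picks bike-lane pilot + mobile clinic + arts residency + microloan fund — 261 at 58 k$.
Dropping microloan fund frees 4 k$; slotting in heat-pump rebates (7 k$) lifts the total to 265 at 61 k$.

265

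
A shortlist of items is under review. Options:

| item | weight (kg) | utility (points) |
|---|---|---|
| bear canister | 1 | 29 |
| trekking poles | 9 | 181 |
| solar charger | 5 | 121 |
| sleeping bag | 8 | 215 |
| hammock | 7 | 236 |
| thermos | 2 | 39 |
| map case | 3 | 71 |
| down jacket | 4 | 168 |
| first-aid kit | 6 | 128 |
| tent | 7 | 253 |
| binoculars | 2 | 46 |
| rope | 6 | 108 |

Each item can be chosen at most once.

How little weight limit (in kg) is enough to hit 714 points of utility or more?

21

Look for the lowest-weight combination reaching 714.
Taking bear canister + hammock + thermos + down jacket + tent gives 725 (≥ 714) for 21 kg.
Below 21 kg the best achievable stays under 714.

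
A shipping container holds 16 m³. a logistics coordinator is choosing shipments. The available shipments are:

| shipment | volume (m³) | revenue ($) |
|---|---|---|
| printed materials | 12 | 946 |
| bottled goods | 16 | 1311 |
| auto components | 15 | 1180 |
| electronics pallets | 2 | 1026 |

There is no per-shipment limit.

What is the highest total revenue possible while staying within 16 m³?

8208

Taking 8×electronics pallets: 16 m³ used, 8208 in revenue.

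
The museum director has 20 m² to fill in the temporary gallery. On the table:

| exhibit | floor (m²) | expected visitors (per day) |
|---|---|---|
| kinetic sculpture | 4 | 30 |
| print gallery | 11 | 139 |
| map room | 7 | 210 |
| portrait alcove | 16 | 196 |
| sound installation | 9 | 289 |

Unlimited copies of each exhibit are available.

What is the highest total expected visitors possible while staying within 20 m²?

2×sound installation uses 18 of the 20 m² and totals 578.
Nothing else within 20 m² beats 578.

578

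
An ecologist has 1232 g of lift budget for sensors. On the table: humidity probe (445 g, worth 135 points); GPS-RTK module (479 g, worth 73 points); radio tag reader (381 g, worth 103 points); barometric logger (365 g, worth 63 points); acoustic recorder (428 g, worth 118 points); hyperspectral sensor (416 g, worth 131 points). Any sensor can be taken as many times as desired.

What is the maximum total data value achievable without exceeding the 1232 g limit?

Taking radio tag reader + 2×hyperspectral sensor: 1213 g used, 365 in data value.

365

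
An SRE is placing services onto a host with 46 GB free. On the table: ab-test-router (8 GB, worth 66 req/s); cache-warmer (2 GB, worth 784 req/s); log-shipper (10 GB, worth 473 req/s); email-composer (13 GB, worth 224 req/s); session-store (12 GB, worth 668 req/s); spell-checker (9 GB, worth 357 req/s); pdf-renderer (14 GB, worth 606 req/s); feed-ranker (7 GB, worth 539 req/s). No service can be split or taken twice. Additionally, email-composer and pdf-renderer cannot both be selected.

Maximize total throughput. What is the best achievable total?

3070

Best packing: cache-warmer + log-shipper + session-store + pdf-renderer + feed-ranker — 45 GB, 3070 total.
An exhaustive check of the 256 subsets confirms 3070.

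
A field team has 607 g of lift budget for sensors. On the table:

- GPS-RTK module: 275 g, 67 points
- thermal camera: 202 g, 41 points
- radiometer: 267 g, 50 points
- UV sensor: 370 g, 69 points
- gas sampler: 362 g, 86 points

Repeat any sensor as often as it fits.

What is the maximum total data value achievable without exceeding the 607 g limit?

134

Taking 2×GPS-RTK module: 550 g used, 134 in data value.
Every other selection either busts 607 g or fails to beat 134.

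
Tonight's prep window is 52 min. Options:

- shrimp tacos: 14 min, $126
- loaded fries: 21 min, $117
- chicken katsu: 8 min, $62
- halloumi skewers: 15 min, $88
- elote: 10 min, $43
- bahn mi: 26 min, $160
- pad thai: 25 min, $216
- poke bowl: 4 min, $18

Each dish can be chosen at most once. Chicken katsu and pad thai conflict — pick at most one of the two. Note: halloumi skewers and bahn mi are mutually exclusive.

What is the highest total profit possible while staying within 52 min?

385

Shrimp tacos + elote + pad thai uses 49 of the 52 min and totals 385.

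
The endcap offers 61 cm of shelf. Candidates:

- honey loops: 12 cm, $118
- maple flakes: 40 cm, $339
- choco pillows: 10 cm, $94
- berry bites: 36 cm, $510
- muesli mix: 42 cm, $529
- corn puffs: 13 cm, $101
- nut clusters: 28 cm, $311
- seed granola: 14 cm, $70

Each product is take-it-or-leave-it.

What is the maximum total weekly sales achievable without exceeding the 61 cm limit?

729

Filling by ratio: honey loops + choco pillows + berry bites for 722, with 3 cm left unused.
Replace choco pillows with corn puffs: the trade gains 7 net, giving 729 at 61 cm.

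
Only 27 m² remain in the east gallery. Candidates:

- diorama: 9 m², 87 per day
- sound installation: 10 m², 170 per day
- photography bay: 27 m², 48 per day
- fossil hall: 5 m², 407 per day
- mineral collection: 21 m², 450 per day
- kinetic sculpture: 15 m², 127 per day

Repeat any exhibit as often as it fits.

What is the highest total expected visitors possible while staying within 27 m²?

2035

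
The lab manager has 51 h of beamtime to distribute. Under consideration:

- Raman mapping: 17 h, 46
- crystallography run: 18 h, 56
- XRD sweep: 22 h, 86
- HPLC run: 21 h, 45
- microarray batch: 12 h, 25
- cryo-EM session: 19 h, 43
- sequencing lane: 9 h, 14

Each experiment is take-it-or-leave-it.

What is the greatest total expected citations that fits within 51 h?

Density check — XRD sweep 3.91, crystallography run 3.11, Raman mapping 2.71, cryo-EM session 2.26 are the best per h.
Filling by ratio: crystallography run + XRD sweep + sequencing lane for 156, with 2 h left unused.
The 27 h tied up in crystallography run and sequencing lane is better spent on Raman mapping + microarray batch — total rises to 157 (51 h).
The closest alternative, crystallography run + XRD sweep + sequencing lane, reaches only 156.

157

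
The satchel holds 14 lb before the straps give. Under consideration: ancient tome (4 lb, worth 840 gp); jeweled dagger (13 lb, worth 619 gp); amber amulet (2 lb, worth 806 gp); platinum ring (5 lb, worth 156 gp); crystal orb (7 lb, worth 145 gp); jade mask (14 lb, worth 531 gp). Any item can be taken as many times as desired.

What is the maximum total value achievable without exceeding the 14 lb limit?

Best packing: 7×amber amulet — 14 lb, 5642 total.

5642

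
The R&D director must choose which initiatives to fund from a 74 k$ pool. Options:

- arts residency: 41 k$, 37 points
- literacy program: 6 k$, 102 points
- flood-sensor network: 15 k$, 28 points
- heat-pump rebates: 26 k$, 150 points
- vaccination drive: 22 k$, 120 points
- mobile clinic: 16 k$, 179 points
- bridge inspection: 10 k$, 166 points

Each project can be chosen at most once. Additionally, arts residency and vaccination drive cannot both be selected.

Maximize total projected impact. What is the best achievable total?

The ratio ordering already packs tightly: literacy program + flood-sensor network + heat-pump rebates + mobile clinic + bridge inspection, 73 k$, 625.
An exhaustive check of the 128 subsets confirms 625.

625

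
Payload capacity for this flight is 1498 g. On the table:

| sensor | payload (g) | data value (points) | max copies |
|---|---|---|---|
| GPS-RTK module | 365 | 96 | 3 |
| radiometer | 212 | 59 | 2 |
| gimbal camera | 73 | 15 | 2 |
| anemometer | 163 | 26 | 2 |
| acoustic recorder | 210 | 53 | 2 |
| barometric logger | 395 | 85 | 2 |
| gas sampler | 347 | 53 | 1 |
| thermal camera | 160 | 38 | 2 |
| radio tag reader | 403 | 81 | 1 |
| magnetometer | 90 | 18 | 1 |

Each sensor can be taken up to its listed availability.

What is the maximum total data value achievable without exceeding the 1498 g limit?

386

The ratio heuristic lands on 2×GPS-RTK module + 2×radiometer + gimbal camera + acoustic recorder (378) but leaves 61 g idle.
Dropping gimbal camera and acoustic recorder frees 283 g; slotting in 2×thermal camera (320 g) lifts the total to 386 at 1474 g.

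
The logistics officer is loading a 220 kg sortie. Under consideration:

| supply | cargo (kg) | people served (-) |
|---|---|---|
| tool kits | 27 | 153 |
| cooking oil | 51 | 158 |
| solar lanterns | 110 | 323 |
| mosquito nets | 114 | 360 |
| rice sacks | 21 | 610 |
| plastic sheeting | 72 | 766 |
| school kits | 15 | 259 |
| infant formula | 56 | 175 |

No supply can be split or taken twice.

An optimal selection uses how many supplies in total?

5

The maximum people served within 220 kg is 1968.
One optimal bundle: cooking oil + rice sacks + plastic sheeting + school kits + infant formula (215 kg).
Any selection reaching 1968 contains exactly 5 supplies.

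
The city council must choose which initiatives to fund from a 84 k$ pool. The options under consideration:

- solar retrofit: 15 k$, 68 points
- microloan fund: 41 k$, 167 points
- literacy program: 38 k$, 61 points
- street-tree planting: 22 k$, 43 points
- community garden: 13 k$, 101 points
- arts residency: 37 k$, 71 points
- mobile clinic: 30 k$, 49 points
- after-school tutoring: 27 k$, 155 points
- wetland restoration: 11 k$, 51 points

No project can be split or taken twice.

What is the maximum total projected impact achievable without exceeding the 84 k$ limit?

423

Taking the top-ratio projects first gives solar retrofit + community garden + after-school tutoring + wetland restoration for 375 (66 k$).
The 26 k$ tied up in solar retrofit and wetland restoration is better spent on microloan fund — total rises to 423 (81 k$).
Runner-up solar retrofit + microloan fund + after-school tutoring tops out at 390.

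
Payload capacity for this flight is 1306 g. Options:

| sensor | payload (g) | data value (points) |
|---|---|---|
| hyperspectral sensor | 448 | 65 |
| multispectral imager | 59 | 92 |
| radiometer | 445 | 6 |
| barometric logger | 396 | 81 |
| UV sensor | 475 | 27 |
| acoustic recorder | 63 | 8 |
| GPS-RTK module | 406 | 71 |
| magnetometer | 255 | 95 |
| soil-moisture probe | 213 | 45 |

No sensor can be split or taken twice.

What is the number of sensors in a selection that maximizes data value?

5

Optimal total is 347.
multispectral imager + barometric logger + acoustic recorder + GPS-RTK module + magnetometer hits 347 at 1179 g.
All optima have 5 sensors.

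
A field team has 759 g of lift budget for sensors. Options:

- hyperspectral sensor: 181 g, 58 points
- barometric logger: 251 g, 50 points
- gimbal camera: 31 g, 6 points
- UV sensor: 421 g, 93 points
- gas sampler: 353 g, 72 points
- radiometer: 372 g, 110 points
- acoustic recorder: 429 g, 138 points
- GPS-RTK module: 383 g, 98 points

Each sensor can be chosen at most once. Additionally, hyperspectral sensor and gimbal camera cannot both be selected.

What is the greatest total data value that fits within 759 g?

Taking radiometer + GPS-RTK module: 755 g used, 208 in data value.
The spare 4 g is too small for any remaining sensor, and no feasible exchange beats 208.

208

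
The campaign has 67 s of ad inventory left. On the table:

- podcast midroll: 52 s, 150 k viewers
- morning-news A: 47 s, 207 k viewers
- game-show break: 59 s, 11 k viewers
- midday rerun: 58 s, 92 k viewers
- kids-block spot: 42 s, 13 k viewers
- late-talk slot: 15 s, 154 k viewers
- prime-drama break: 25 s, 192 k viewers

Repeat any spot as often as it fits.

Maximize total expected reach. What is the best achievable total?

616

Best packing: 4×late-talk slot — 60 s, 616 total.
Every other selection either busts 67 s or fails to beat 616.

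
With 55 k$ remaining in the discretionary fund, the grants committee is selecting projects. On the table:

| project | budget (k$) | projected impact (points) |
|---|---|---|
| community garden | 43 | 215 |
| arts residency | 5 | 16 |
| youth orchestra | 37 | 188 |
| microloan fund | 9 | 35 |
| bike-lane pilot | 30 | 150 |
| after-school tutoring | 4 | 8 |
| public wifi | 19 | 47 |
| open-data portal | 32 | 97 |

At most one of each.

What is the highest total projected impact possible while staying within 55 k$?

Taking the top-ratio projects first gives arts residency + youth orchestra + microloan fund + after-school tutoring for 247 (55 k$).
Replace arts residency and youth orchestra and after-school tutoring with community garden: the trade gains 3 net, giving 250 at 52 k$.
No other feasible combination exceeds 250.

250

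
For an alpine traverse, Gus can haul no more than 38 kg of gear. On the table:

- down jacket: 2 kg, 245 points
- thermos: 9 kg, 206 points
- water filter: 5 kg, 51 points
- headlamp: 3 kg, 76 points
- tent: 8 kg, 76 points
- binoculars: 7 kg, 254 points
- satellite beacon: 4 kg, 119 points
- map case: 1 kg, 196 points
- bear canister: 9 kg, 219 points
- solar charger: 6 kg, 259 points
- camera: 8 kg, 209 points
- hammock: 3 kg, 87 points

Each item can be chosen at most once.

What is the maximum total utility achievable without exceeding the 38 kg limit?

1501

By utility per kg: map case 196.00, down jacket 122.50, solar charger 43.17, binoculars 36.29 lead.
Greedy by ratio would take down jacket + headlamp + binoculars + satellite beacon + map case + solar charger + camera + hammock: 34 kg used, total 1445.
Dropping headlamp and hammock frees 6 kg; slotting in bear canister (9 kg) lifts the total to 1501 at 37 kg.
The spare 1 kg is too small for any remaining item, and no exchange beats 1501.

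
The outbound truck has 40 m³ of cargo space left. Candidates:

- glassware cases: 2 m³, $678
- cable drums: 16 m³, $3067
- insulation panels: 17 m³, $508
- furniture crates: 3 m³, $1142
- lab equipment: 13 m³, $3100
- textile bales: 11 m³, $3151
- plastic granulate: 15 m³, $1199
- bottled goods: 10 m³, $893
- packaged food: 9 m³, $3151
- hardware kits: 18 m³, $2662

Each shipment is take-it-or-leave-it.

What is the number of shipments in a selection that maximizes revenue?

5

Best achievable revenue is 11222.
glassware cases + furniture crates + lab equipment + textile bales + packaged food hits 11222 at 38 m³.
All optima have 5 shipments.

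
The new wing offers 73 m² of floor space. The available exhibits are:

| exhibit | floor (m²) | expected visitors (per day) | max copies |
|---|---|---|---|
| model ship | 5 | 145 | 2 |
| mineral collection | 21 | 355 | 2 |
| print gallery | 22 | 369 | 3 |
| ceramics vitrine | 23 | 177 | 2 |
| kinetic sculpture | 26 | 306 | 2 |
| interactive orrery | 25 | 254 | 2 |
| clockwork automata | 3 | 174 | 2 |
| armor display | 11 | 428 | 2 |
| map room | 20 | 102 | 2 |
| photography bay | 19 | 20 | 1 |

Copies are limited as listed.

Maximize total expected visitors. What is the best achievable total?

Ranking by ratio (expected visitors/m²): clockwork automata 58.00, armor display 38.91, model ship 29.00, mineral collection 16.90.
The ratio heuristic lands on 2×model ship + mineral collection + 2×clockwork automata + 2×armor display (1849) but leaves 14 m² idle.
Replace 2×model ship and mineral collection with 2×print gallery: the trade gains 93 net, giving 1942 at 72 m².
Every other selection either busts 73 m² or exceeds an availability limit or fails to beat 1942.

1942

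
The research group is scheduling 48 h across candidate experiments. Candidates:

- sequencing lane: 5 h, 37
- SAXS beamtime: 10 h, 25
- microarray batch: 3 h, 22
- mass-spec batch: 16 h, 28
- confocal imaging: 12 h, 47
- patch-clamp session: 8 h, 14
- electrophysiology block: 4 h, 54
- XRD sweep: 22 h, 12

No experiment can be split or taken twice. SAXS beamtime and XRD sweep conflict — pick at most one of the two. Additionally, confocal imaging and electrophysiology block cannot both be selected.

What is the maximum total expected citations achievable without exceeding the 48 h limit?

Taking sequencing lane + SAXS beamtime + microarray batch + mass-spec batch + patch-clamp session + electrophysiology block: 46 h used, 180 in expected citations.
An exhaustive check of the 256 subsets confirms 180.

180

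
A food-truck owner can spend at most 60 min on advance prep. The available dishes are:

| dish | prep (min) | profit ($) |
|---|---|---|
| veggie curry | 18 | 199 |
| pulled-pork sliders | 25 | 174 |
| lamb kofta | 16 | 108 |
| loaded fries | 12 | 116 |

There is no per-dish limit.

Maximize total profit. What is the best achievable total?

630

Ranking by ratio (profit/min): veggie curry 11.06, loaded fries 9.67, pulled-pork sliders 6.96, lamb kofta 6.75.
The ratio heuristic lands on 3×veggie curry (597) but leaves 6 min idle.
Replace veggie curry with 2×loaded fries: the trade gains 33 net, giving 630 at 60 min.
Every other selection either busts 60 min or fails to beat 630.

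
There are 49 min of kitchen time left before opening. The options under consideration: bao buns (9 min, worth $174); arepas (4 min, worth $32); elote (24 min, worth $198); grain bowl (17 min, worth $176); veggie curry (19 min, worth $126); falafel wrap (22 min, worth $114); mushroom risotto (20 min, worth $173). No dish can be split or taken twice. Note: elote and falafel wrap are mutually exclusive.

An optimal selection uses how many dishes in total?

3

The maximum profit within 49 min is 523.
One optimal bundle: bao buns + grain bowl + mushroom risotto (46 min).
Every optimal selection uses 3 dishes.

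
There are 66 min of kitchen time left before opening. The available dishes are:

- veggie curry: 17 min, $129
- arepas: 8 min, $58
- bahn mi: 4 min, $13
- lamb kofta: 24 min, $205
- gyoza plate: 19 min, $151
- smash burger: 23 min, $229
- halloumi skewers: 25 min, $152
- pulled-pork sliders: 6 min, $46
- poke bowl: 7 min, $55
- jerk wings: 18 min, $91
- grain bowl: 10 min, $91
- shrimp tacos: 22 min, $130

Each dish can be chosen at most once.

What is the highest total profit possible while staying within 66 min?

585

Density check — smash burger 9.96, grain bowl 9.10, lamb kofta 8.54, gyoza plate 7.95 are the best per min.
Taking the top-ratio dishes first gives lamb kofta + smash burger + poke bowl + grain bowl for 580 (64 min).
Replace poke bowl and grain bowl with gyoza plate: the trade gains 5 net, giving 585 at 66 min.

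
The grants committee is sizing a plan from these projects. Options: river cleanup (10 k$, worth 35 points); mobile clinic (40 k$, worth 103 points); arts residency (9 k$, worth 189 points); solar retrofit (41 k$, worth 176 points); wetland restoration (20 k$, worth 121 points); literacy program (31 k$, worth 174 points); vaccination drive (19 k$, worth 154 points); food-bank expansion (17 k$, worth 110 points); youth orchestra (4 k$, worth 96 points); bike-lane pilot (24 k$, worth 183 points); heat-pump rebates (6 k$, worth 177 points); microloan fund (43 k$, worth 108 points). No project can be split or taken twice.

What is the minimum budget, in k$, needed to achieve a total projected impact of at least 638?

Minimise k$ subject to total projected impact ≥ 638.
arts residency + youth orchestra + bike-lane pilot + heat-pump rebates: 645 projected impact at 43 k$.
Any bundle with less than 43 k$ falls short of 638.

43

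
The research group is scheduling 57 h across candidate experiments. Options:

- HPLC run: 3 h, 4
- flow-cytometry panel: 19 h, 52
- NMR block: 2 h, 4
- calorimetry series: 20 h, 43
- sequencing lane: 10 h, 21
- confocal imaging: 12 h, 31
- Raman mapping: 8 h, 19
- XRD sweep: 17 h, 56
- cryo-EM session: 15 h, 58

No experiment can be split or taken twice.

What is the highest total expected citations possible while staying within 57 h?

Density check — cryo-EM session 3.87, XRD sweep 3.29, flow-cytometry panel 2.74 are the best per h.
Taking HPLC run + flow-cytometry panel + NMR block + XRD sweep + cryo-EM session: 56 h used, 174 in expected citations.
Next best is HPLC run + NMR block + confocal imaging + Raman mapping + XRD sweep + cryo-EM session at 172 (57 h) — short by 2.

174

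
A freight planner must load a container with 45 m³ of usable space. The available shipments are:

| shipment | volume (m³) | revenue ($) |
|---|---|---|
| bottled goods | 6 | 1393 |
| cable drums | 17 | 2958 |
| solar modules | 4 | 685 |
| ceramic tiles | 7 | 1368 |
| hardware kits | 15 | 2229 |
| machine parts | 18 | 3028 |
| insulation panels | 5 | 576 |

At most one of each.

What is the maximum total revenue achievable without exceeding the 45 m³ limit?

Filling by ratio: bottled goods + cable drums + solar modules + ceramic tiles + insulation panels for 6980, with 6 m³ left unused.
Dropping ceramic tiles and insulation panels frees 12 m³; slotting in machine parts (18 m³) lifts the total to 8064 at 45 m³.
That's the maximum — no swap from here does better than 8064.

8064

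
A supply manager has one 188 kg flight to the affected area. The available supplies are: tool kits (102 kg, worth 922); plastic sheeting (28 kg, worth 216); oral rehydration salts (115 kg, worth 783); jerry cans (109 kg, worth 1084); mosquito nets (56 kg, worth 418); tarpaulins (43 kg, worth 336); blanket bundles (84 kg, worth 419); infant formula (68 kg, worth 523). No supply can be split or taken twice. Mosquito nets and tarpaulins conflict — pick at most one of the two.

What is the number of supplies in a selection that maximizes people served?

3

Optimal total is 1636.
plastic sheeting + jerry cans + tarpaulins hits 1636 at 180 kg.
Every optimal selection uses 3 supplies.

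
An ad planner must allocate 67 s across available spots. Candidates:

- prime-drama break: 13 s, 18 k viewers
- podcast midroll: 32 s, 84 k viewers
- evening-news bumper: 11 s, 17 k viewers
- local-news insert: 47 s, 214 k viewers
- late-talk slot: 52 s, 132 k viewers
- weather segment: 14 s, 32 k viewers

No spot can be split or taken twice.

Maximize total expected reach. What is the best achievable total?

Density check — local-news insert 4.55, podcast midroll 2.62, late-talk slot 2.54, weather segment 2.29 are the best per s.
Best packing: local-news insert + weather segment — 61 s, 246 total.
Runner-up prime-drama break + local-news insert tops out at 232.

246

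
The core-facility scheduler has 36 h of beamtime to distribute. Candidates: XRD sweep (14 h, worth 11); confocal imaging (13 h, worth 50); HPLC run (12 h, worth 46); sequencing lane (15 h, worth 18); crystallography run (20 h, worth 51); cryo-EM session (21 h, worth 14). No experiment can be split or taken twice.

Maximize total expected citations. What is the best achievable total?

101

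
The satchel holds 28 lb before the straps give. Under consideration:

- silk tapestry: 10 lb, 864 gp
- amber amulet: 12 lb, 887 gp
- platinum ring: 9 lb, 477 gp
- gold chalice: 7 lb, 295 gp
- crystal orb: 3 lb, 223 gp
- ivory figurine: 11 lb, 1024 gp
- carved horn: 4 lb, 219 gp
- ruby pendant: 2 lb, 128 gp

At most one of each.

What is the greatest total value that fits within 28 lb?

2330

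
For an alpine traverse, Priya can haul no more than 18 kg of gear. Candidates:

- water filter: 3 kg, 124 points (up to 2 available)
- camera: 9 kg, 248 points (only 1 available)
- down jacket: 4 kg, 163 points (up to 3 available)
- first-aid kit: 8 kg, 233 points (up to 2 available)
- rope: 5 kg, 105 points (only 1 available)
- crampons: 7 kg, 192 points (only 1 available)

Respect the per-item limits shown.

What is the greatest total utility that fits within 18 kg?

737

The ratio ordering already packs tightly: 2×water filter + 3×down jacket, 18 kg, 737.
That's the maximum — no swap from here does better than 737.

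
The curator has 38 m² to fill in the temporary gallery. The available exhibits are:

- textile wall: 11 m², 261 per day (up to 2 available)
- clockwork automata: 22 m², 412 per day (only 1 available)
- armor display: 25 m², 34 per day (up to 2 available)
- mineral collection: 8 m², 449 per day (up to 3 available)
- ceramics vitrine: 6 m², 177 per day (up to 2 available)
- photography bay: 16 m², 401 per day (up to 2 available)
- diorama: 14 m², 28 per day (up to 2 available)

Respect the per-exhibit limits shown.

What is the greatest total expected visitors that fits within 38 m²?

Density check — mineral collection 56.12, ceramics vitrine 29.50, photography bay 25.06, textile wall 23.73 are the best per m².
Taking 3×mineral collection + 2×ceramics vitrine: 36 m² used, 1701 in expected visitors.
Nothing else within 38 m² beats 1701.

1701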